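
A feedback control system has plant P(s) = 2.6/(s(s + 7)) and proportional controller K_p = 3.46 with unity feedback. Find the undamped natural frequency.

The closed-loop denominator is s(s+7) + 3.46·2.6 = s² + 7s + 8.996.
Matching s² + 2ζω_n s + ω_n²: ω_n = √8.996 = 2.999 rad/s and 2ζω_n = 7, so ζ = 7/(2·2.999) = 1.17.

ω_n = 3 rad/s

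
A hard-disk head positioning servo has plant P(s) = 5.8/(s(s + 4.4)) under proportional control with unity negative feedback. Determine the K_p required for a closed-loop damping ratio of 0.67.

Closed-loop characteristic equation: s² + 4.4s + K_p·5.8 = 0.
So ω_n = √(5.8K_p) and 2ζω_n = 4.4, giving ζ = 4.4/(2√(5.8K_p)).
Setting ζ = 0.67: √(5.8K_p) = 4.4/(2·0.67) = 3.284, so K_p = 10.78/5.8 = 1.86.

K_p = 1.86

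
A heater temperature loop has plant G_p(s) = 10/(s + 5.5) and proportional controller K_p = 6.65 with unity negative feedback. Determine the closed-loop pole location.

Closed-loop transfer function: T(s) = K_p·G_p(s)/(1 + K_p·G_p(s)) = 66.5/(s + 5.5 + 66.5) = 66.5/(s + 72).
The closed-loop pole is at s = −72.

s = -72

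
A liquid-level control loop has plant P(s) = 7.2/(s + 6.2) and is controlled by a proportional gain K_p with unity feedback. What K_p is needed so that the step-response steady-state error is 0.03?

For a type-0 loop with proportional control, e_ss = 1/(1 + K_p·P(0)).
P(0) = 1.161. Require 1/(1 + K_p·1.161) = 0.03, so 1 + 1.161·K_p = 33.33.
K_p = (33.33 − 1)/1.161 = 27.8.

K_p = 27.8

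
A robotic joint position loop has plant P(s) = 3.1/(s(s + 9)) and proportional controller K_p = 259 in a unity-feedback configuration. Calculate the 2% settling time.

From 1 + K_pP(s) = 0: s² + 9s + 802.9 = 0 ⇒ ω_n = 28.34, ζ = 0.1588.
2% settling time T_s ≈ 4/(ζω_n) = 4/4.5 = 0.889 s.

T_s ≈ 0.889 s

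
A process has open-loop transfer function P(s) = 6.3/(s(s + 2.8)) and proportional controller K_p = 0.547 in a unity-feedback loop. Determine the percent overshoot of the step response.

2.71%

From 1 + K_pP(s) = 0: s² + 2.8s + 3.446 = 0 ⇒ ω_n = 1.856, ζ = 0.7542.
%OS = 100·exp(−πζ/√(1−ζ²)) = 100·exp(−π·0.7542/√0.4312) = 2.71%.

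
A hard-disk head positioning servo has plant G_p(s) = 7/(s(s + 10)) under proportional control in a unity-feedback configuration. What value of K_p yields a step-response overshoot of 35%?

K_p = 35.6

From %OS = 100·exp(−πζ/√(1−ζ²)) = 35%, ζ = −ln(0.35)/√(π²+ln²(0.35)) = 0.3169.
Characteristic equation s² + 10s + 7K_p = 0 gives ζ = 10/(2√(7K_p)).
Setting ζ = 0.3169: √(7K_p) = 10/(2·0.3169) = 15.78, so K_p = 248.9/7 = 35.6.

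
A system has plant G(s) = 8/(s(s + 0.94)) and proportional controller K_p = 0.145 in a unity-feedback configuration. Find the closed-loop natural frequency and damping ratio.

ω_n = 1.08 rad/s, ζ = 0.436

With unity feedback the closed-loop characteristic equation is s² + 0.94s + 0.145·8 = s² + 0.94s + 1.16 = 0.
Matching s² + 2ζω_n s + ω_n²: ω_n = √1.16 = 1.077 rad/s and 2ζω_n = 0.94, so ζ = 0.94/(2·1.077) = 0.436.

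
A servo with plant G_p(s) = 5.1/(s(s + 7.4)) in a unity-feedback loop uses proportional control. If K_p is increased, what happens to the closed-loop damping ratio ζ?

decrease

ζ = 7.4/(2√(5.1K_p)); increasing K_p raises the denominator, so ζ falls.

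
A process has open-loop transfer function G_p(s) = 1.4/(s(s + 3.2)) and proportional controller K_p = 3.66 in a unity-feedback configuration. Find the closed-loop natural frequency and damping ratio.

1 + K_p·G_p(s) = 0 gives s² + 3.2s + 5.124 = 0.
Matching s² + 2ζω_n s + ω_n²: ω_n = √5.124 = 2.264 rad/s and 2ζω_n = 3.2, so ζ = 3.2/(2·2.264) = 0.707.

ω_n = 2.26 rad/s, ζ = 0.707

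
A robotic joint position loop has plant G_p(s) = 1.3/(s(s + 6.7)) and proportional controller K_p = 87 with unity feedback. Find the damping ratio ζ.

ζ = 0.315

The closed-loop denominator is s(s+6.7) + 87·1.3 = s² + 6.7s + 113.1.
Matching s² + 2ζω_n s + ω_n²: ω_n = √113.1 = 10.63 rad/s and 2ζω_n = 6.7, so ζ = 6.7/(2·10.63) = 0.315.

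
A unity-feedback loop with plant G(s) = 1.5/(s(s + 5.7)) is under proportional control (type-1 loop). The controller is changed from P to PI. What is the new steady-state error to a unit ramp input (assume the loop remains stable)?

The integrator raises the loop to type 2, so K_v → ∞ and e_ss to a ramp is zero.

0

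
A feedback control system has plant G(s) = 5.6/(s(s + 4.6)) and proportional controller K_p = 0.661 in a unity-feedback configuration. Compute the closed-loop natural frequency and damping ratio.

ω_n = 1.92 rad/s, ζ = 1.2

With unity feedback the closed-loop characteristic equation is s² + 4.6s + 0.661·5.6 = s² + 4.6s + 3.702 = 0.
So ω_n² = 3.702 ⇒ ω_n = 1.924 rad/s, and ζ = 4.6/(2ω_n) = 1.2.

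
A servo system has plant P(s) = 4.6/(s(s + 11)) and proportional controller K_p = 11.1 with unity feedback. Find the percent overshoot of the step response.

The closed-loop denominator s² + 11s + 51.06 gives ω_n = √51.06 = 7.146 and ζ = 11/(2ω_n) = 0.7697.
%OS = 100·exp(−πζ/√(1−ζ²)) = 100·exp(−π·0.7697/√0.4076) = 2.26%.

2.26%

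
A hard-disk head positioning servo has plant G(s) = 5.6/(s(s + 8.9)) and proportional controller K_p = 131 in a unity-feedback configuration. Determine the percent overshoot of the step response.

The closed-loop denominator s² + 8.9s + 733.6 gives ω_n = √733.6 = 27.09 and ζ = 8.9/(2ω_n) = 0.1643.
%OS = 100·exp(−πζ/√(1−ζ²)) = 100·exp(−π·0.1643/√0.973) = 59.3%.

59.3%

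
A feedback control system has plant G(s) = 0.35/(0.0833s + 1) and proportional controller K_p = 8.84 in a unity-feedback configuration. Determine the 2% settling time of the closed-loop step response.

Closed loop: T(s) = K_p·G/(1+K_p·G) = 3.094/(0.0833s + 1 + 3.094), with pole at s = −(1 + 3.094)/0.0833 = −49.15.
τ = 1/49.15 = 0.02035 s, so 2% settling time ≈ 4τ = 0.0814 s.

T_s ≈ 0.0814 s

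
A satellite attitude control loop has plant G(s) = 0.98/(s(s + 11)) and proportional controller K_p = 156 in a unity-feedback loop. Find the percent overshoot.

21%

From 1 + K_pG(s) = 0: s² + 11s + 152.9 = 0 ⇒ ω_n = 12.36, ζ = 0.4448.
%OS = 100·exp(−πζ/√(1−ζ²)) = 100·exp(−π·0.4448/√0.8021) = 21%.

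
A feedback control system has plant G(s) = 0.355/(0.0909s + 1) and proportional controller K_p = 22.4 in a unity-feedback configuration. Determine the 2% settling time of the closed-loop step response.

T_s ≈ 0.0406 s

Closed loop: T(s) = K_p·G/(1+K_p·G) = 7.952/(0.0909s + 1 + 7.952), with pole at s = −(1 + 7.952)/0.0909 = −98.48.
τ = 1/98.48 = 0.01015 s, so 2% settling time ≈ 4τ = 0.0406 s.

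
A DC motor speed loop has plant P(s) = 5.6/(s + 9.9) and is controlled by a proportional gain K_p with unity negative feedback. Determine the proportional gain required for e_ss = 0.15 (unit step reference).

K_p = 10

For a type-0 loop with proportional control, e_ss = 1/(1 + K_p·P(0)).
P(0) = 0.5657. Require 1/(1 + K_p·0.5657) = 0.15, so 1 + 0.5657·K_p = 6.667.
K_p = (6.667 − 1)/0.5657 = 10.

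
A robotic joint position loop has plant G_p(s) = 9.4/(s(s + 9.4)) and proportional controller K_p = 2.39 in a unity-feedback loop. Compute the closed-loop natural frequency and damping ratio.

1 + K_p·G_p(s) = 0 gives s² + 9.4s + 22.47 = 0.
So ω_n² = 22.47 ⇒ ω_n = 4.74 rad/s, and ζ = 9.4/(2ω_n) = 0.992.

ω_n = 4.74 rad/s, ζ = 0.992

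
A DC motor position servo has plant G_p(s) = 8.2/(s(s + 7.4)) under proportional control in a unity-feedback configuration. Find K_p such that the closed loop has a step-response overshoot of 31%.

K_p = 13.7

From %OS = 100·exp(−πζ/√(1−ζ²)) = 31%, ζ = −ln(0.31)/√(π²+ln²(0.31)) = 0.3493.
Characteristic equation s² + 7.4s + 8.2K_p = 0 gives ζ = 7.4/(2√(8.2K_p)).
Setting ζ = 0.3493: √(8.2K_p) = 7.4/(2·0.3493) = 10.59, so K_p = 112.2/8.2 = 13.7.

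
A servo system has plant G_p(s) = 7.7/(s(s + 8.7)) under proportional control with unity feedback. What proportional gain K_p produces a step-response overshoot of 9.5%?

From %OS = 100·exp(−πζ/√(1−ζ²)) = 9.5%, ζ = −ln(0.095)/√(π²+ln²(0.095)) = 0.5996.
Characteristic equation s² + 8.7s + 7.7K_p = 0 gives ζ = 8.7/(2√(7.7K_p)).
Setting ζ = 0.5996: √(7.7K_p) = 8.7/(2·0.5996) = 7.255, so K_p = 52.63/7.7 = 6.83.

K_p = 6.83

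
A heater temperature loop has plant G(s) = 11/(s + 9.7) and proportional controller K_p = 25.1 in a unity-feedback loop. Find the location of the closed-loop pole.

Closed-loop transfer function: T(s) = K_p·G(s)/(1 + K_p·G(s)) = 276.1/(s + 9.7 + 276.1) = 276.1/(s + 285.8).
The closed-loop pole is at s = −285.8.

s = -285.8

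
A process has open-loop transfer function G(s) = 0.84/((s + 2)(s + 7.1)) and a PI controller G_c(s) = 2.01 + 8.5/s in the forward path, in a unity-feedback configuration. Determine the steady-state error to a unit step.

The open loop G_c(s)G(s) has a pole at the origin (type 1), so the static position error constant is infinite and e_ss = 1/(1+∞) = 0.

0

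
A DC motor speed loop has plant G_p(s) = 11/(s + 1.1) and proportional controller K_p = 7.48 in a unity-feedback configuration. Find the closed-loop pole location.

s = -83.38

Closed-loop transfer function: T(s) = K_p·G_p(s)/(1 + K_p·G_p(s)) = 82.28/(s + 1.1 + 82.28) = 82.28/(s + 83.38).
The closed-loop pole is at s = −83.38.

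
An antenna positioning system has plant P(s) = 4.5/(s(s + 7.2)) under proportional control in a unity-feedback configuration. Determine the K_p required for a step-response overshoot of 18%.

K_p = 12.5

From %OS = 100·exp(−πζ/√(1−ζ²)) = 18%, ζ = −ln(0.18)/√(π²+ln²(0.18)) = 0.4791.
Characteristic equation s² + 7.2s + 4.5K_p = 0 gives ζ = 7.2/(2√(4.5K_p)).
Setting ζ = 0.4791: √(4.5K_p) = 7.2/(2·0.4791) = 7.514, so K_p = 56.46/4.5 = 12.5.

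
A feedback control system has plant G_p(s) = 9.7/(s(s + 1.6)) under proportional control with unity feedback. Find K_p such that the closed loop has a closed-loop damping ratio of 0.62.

K_p = 0.172

Closed-loop characteristic equation: s² + 1.6s + K_p·9.7 = 0.
So ω_n = √(9.7K_p) and 2ζω_n = 1.6, giving ζ = 1.6/(2√(9.7K_p)).
Setting ζ = 0.62: √(9.7K_p) = 1.6/(2·0.62) = 1.29, so K_p = 1.665/9.7 = 0.172.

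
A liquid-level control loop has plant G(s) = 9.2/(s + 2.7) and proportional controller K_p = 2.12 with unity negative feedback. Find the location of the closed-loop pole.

s = -22.2

Closed-loop transfer function: T(s) = K_p·G(s)/(1 + K_p·G(s)) = 19.5/(s + 2.7 + 19.5) = 19.5/(s + 22.2).
The closed-loop pole is at s = −22.2.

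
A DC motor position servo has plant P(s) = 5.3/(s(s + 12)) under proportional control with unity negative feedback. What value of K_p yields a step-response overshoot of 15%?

K_p = 25.4

From %OS = 100·exp(−πζ/√(1−ζ²)) = 15%, ζ = −ln(0.15)/√(π²+ln²(0.15)) = 0.5169.
Characteristic equation s² + 12s + 5.3K_p = 0 gives ζ = 12/(2√(5.3K_p)).
Setting ζ = 0.5169: √(5.3K_p) = 12/(2·0.5169) = 11.61, so K_p = 134.7/5.3 = 25.4.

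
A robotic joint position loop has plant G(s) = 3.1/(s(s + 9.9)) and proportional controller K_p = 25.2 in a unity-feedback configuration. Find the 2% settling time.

T_s ≈ 0.808 s

Closed-loop characteristic equation: s² + 9.9s + 78.12 = 0, so ω_n = 8.839 rad/s and ζ = 9.9/(2·8.839) = 0.56.
2% settling time T_s ≈ 4/(ζω_n) = 4/4.95 = 0.808 s.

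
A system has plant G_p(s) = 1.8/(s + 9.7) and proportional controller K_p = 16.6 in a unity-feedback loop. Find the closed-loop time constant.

Closed-loop transfer function: T(s) = K_p·G_p(s)/(1 + K_p·G_p(s)) = 29.88/(s + 9.7 + 29.88) = 29.88/(s + 39.58).
Time constant τ = 1/39.58 = 0.0253 s.

τ = 0.0253 s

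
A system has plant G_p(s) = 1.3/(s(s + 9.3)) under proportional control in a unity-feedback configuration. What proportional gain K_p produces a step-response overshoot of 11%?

K_p = 50.3

From %OS = 100·exp(−πζ/√(1−ζ²)) = 11%, ζ = −ln(0.11)/√(π²+ln²(0.11)) = 0.5749.
Characteristic equation s² + 9.3s + 1.3K_p = 0 gives ζ = 9.3/(2√(1.3K_p)).
Setting ζ = 0.5749: √(1.3K_p) = 9.3/(2·0.5749) = 8.089, so K_p = 65.42/1.3 = 50.3.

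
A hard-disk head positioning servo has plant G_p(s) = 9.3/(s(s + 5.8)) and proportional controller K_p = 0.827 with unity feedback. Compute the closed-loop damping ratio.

ζ = 1.05

1 + K_p·G_p(s) = 0 gives s² + 5.8s + 7.691 = 0.
Matching s² + 2ζω_n s + ω_n²: ω_n = √7.691 = 2.773 rad/s and 2ζω_n = 5.8, so ζ = 5.8/(2·2.773) = 1.05.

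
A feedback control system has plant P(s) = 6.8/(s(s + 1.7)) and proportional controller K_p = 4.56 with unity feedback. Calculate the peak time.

Closed-loop characteristic equation: s² + 1.7s + 31.01 = 0, so ω_n = 5.568 rad/s and ζ = 1.7/(2·5.568) = 0.1526.
Damped frequency ω_d = ω_n√(1−ζ²) = 5.503 rad/s, so peak time T_p = π/ω_d = 0.571 s.

T_p = 0.571 s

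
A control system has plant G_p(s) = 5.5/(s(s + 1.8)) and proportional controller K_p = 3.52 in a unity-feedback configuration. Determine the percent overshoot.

From 1 + K_pG_p(s) = 0: s² + 1.8s + 19.36 = 0 ⇒ ω_n = 4.4, ζ = 0.2045.
%OS = 100·exp(−πζ/√(1−ζ²)) = 100·exp(−π·0.2045/√0.9582) = 51.9%.

51.9%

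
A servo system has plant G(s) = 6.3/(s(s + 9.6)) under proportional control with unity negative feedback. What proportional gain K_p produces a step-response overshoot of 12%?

From %OS = 100·exp(−πζ/√(1−ζ²)) = 12%, ζ = −ln(0.12)/√(π²+ln²(0.12)) = 0.5594.
Characteristic equation s² + 9.6s + 6.3K_p = 0 gives ζ = 9.6/(2√(6.3K_p)).
Setting ζ = 0.5594: √(6.3K_p) = 9.6/(2·0.5594) = 8.58, so K_p = 73.62/6.3 = 11.7.

K_p = 11.7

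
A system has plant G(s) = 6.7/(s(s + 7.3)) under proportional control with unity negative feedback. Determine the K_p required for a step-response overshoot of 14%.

K_p = 7.07

From %OS = 100·exp(−πζ/√(1−ζ²)) = 14%, ζ = −ln(0.14)/√(π²+ln²(0.14)) = 0.5305.
Characteristic equation s² + 7.3s + 6.7K_p = 0 gives ζ = 7.3/(2√(6.7K_p)).
Setting ζ = 0.5305: √(6.7K_p) = 7.3/(2·0.5305) = 6.88, so K_p = 47.34/6.7 = 7.07.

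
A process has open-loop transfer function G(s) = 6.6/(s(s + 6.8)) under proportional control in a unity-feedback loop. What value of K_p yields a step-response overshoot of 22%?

From %OS = 100·exp(−πζ/√(1−ζ²)) = 22%, ζ = −ln(0.22)/√(π²+ln²(0.22)) = 0.4342.
Characteristic equation s² + 6.8s + 6.6K_p = 0 gives ζ = 6.8/(2√(6.6K_p)).
Setting ζ = 0.4342: √(6.6K_p) = 6.8/(2·0.4342) = 7.831, so K_p = 61.33/6.6 = 9.29.

K_p = 9.29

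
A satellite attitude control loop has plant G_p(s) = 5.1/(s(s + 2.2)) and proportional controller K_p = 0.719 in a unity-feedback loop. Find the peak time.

From 1 + K_pG_p(s) = 0: s² + 2.2s + 3.667 = 0 ⇒ ω_n = 1.915, ζ = 0.5744.
Damped frequency ω_d = ω_n√(1−ζ²) = 1.567 rad/s, so peak time T_p = π/ω_d = 2 s.

T_p = 2 s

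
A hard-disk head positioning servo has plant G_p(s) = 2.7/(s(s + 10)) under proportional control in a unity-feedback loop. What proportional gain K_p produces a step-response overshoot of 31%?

From %OS = 100·exp(−πζ/√(1−ζ²)) = 31%, ζ = −ln(0.31)/√(π²+ln²(0.31)) = 0.3493.
Characteristic equation s² + 10s + 2.7K_p = 0 gives ζ = 10/(2√(2.7K_p)).
Setting ζ = 0.3493: √(2.7K_p) = 10/(2·0.3493) = 14.31, so K_p = 204.9/2.7 = 75.9.

K_p = 75.9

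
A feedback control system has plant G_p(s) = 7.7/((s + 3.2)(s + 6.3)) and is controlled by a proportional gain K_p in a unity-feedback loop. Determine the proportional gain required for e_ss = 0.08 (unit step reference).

The loop is type 0, so e_ss(step) = 1/(1 + K_pos) with K_pos = K_p·G_p(0).
G_p(0) = 0.3819. Require 1/(1 + K_p·0.3819) = 0.08, so 1 + 0.3819·K_p = 12.5.
K_p = (12.5 − 1)/0.3819 = 30.1.

K_p = 30.1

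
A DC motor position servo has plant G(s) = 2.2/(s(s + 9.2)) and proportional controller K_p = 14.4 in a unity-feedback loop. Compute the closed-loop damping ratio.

ζ = 0.817

The closed-loop denominator is s(s+9.2) + 14.4·2.2 = s² + 9.2s + 31.68.
Matching s² + 2ζω_n s + ω_n²: ω_n = √31.68 = 5.628 rad/s and 2ζω_n = 9.2, so ζ = 9.2/(2·5.628) = 0.817.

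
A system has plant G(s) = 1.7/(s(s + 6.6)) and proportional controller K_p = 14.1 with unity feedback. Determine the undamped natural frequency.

ω_n = 4.9 rad/s

With unity feedback the closed-loop characteristic equation is s² + 6.6s + 14.1·1.7 = s² + 6.6s + 23.97 = 0.
Matching s² + 2ζω_n s + ω_n²: ω_n = √23.97 = 4.896 rad/s and 2ζω_n = 6.6, so ζ = 6.6/(2·4.896) = 0.674.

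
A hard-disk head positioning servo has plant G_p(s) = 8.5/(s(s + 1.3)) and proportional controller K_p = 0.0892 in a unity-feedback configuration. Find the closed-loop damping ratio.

ζ = 0.746

1 + K_p·G_p(s) = 0 gives s² + 1.3s + 0.7582 = 0.
Matching s² + 2ζω_n s + ω_n²: ω_n = √0.7582 = 0.8707 rad/s and 2ζω_n = 1.3, so ζ = 1.3/(2·0.8707) = 0.746.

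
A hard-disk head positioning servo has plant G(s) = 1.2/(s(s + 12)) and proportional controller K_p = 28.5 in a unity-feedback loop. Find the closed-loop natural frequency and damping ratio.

1 + K_p·G(s) = 0 gives s² + 12s + 34.2 = 0.
So ω_n² = 34.2 ⇒ ω_n = 5.848 rad/s, and ζ = 12/(2ω_n) = 1.03.

ω_n = 5.85 rad/s, ζ = 1.03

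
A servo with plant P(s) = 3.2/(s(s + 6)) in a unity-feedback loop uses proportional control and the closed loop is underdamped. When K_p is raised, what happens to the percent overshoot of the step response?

ζ = 6/(2√(3.2K_p)) decreases as K_p grows; lower damping means more overshoot.

increase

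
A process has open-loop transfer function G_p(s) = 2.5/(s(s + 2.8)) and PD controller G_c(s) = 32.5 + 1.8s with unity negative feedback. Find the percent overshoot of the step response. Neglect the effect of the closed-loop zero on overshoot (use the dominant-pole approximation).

24.9%

Forward path: (32.5 + 1.8s)·2.5/(s(s+2.8)). The closed-loop characteristic equation is s² + (2.8 + 2.5·1.8)s + 2.5·32.5 = 0.
That is s² + 7.3s + 81.25 = 0, so ω_n = 9.014 rad/s and ζ = 7.3/(2·9.014) = 0.4049.
%OS = 100·exp(−πζ/√(1−ζ²)) = 24.9%.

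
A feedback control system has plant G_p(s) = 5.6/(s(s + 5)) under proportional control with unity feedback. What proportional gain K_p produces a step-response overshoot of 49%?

From %OS = 100·exp(−πζ/√(1−ζ²)) = 49%, ζ = −ln(0.49)/√(π²+ln²(0.49)) = 0.2214.
Characteristic equation s² + 5s + 5.6K_p = 0 gives ζ = 5/(2√(5.6K_p)).
Setting ζ = 0.2214: √(5.6K_p) = 5/(2·0.2214) = 11.29, so K_p = 127.5/5.6 = 22.8.

K_p = 22.8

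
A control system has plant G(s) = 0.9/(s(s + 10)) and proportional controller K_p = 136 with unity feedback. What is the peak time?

The closed-loop denominator s² + 10s + 122.4 gives ω_n = √122.4 = 11.06 and ζ = 10/(2ω_n) = 0.4519.
Damped frequency ω_d = ω_n√(1−ζ²) = 9.869 rad/s, so peak time T_p = π/ω_d = 0.318 s.

T_p = 0.318 s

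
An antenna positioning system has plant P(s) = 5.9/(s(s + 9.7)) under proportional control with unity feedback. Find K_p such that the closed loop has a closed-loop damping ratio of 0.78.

Closed-loop characteristic equation: s² + 9.7s + K_p·5.9 = 0.
So ω_n = √(5.9K_p) and 2ζω_n = 9.7, giving ζ = 9.7/(2√(5.9K_p)).
Setting ζ = 0.78: √(5.9K_p) = 9.7/(2·0.78) = 6.218, so K_p = 38.66/5.9 = 6.55.

K_p = 6.55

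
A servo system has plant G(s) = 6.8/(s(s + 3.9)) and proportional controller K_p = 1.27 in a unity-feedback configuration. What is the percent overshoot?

6.16%

From 1 + K_pG(s) = 0: s² + 3.9s + 8.636 = 0 ⇒ ω_n = 2.939, ζ = 0.6636.
%OS = 100·exp(−πζ/√(1−ζ²)) = 100·exp(−π·0.6636/√0.5597) = 6.16%.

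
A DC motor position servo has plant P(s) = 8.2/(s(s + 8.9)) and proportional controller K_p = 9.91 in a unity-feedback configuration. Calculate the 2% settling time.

The closed-loop denominator s² + 8.9s + 81.26 gives ω_n = √81.26 = 9.015 and ζ = 8.9/(2ω_n) = 0.4936.
2% settling time T_s ≈ 4/(ζω_n) = 4/4.45 = 0.899 s.

T_s ≈ 0.899 s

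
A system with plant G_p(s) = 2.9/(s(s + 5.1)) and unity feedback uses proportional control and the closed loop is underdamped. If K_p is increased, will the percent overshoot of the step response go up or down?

increase

Characteristic equation s² + 5.1s + K_p·2.9 = 0: raising K_p raises ω_n while 2ζω_n = 5.1 is fixed, so ζ falls and overshoot grows.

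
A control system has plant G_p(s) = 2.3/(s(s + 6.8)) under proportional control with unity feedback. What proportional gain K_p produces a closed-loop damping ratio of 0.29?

K_p = 59.8

Closed-loop characteristic equation: s² + 6.8s + K_p·2.3 = 0.
So ω_n = √(2.3K_p) and 2ζω_n = 6.8, giving ζ = 6.8/(2√(2.3K_p)).
Setting ζ = 0.29: √(2.3K_p) = 6.8/(2·0.29) = 11.72, so K_p = 137.5/2.3 = 59.8.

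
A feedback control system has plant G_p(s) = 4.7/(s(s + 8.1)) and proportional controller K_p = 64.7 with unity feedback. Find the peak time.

The closed-loop denominator s² + 8.1s + 304.1 gives ω_n = √304.1 = 17.44 and ζ = 8.1/(2ω_n) = 0.2322.
Damped frequency ω_d = ω_n√(1−ζ²) = 16.96 rad/s, so peak time T_p = π/ω_d = 0.185 s.

T_p = 0.185 s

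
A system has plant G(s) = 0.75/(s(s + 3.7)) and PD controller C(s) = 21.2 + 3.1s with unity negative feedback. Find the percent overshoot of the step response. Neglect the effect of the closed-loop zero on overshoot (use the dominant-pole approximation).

2.67%

Forward path: (21.2 + 3.1s)·0.75/(s(s+3.7)). The closed-loop characteristic equation is s² + (3.7 + 0.75·3.1)s + 0.75·21.2 = 0.
That is s² + 6.025s + 15.9 = 0, so ω_n = 3.987 rad/s and ζ = 6.025/(2·3.987) = 0.7555.
%OS = 100·exp(−πζ/√(1−ζ²)) = 2.67%.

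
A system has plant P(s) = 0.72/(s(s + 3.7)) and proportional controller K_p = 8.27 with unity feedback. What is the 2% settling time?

T_s ≈ 2.16 s

From 1 + K_pP(s) = 0: s² + 3.7s + 5.954 = 0 ⇒ ω_n = 2.44, ζ = 0.7581.
2% settling time T_s ≈ 4/(ζω_n) = 4/1.85 = 2.16 s.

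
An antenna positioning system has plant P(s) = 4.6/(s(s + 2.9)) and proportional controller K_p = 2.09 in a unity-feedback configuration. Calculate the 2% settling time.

T_s ≈ 2.76 s

From 1 + K_pP(s) = 0: s² + 2.9s + 9.614 = 0 ⇒ ω_n = 3.101, ζ = 0.4676.
2% settling time T_s ≈ 4/(ζω_n) = 4/1.45 = 2.76 s.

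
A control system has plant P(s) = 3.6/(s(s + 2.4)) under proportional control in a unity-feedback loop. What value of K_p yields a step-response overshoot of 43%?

From %OS = 100·exp(−πζ/√(1−ζ²)) = 43%, ζ = −ln(0.43)/√(π²+ln²(0.43)) = 0.2594.
Characteristic equation s² + 2.4s + 3.6K_p = 0 gives ζ = 2.4/(2√(3.6K_p)).
Setting ζ = 0.2594: √(3.6K_p) = 2.4/(2·0.2594) = 4.625, so K_p = 21.39/3.6 = 5.94.

K_p = 5.94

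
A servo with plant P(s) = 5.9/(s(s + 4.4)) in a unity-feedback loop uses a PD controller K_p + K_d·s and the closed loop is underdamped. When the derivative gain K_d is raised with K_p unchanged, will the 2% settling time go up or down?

decrease

Characteristic equation s² + (4.4 + 5.9K_d)s + 5.9K_p = 0: raising K_d increases ζω_n = (4.4+5.9K_d)/2 while the loop stays underdamped, so T_s ≈ 4/(ζω_n) decreases.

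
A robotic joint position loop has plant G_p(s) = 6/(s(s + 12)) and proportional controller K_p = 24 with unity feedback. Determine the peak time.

The closed-loop denominator s² + 12s + 144 gives ω_n = √144 = 12 and ζ = 12/(2ω_n) = 0.5.
Damped frequency ω_d = ω_n√(1−ζ²) = 10.39 rad/s, so peak time T_p = π/ω_d = 0.302 s.

T_p = 0.302 s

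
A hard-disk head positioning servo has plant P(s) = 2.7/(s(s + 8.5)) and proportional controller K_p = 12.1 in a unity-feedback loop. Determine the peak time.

From 1 + K_pP(s) = 0: s² + 8.5s + 32.67 = 0 ⇒ ω_n = 5.716, ζ = 0.7436.
Damped frequency ω_d = ω_n√(1−ζ²) = 3.822 rad/s, so peak time T_p = π/ω_d = 0.822 s.

T_p = 0.822 s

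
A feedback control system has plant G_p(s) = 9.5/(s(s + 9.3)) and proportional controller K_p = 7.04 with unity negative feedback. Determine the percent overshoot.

11.4%

Closed-loop characteristic equation: s² + 9.3s + 66.88 = 0, so ω_n = 8.178 rad/s and ζ = 9.3/(2·8.178) = 0.5686.
%OS = 100·exp(−πζ/√(1−ζ²)) = 100·exp(−π·0.5686/√0.6767) = 11.4%.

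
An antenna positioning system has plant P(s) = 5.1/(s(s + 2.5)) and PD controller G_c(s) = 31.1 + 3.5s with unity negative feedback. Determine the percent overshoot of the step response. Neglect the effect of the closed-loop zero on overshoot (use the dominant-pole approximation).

Forward path: (31.1 + 3.5s)·5.1/(s(s+2.5)). The closed-loop characteristic equation is s² + (2.5 + 5.1·3.5)s + 5.1·31.1 = 0.
That is s² + 20.35s + 158.6 = 0, so ω_n = 12.59 rad/s and ζ = 20.35/(2·12.59) = 0.8079.
%OS = 100·exp(−πζ/√(1−ζ²)) = 1.35%.

1.35%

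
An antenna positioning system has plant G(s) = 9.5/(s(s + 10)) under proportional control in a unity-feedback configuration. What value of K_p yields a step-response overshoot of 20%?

From %OS = 100·exp(−πζ/√(1−ζ²)) = 20%, ζ = −ln(0.2)/√(π²+ln²(0.2)) = 0.4559.
Characteristic equation s² + 10s + 9.5K_p = 0 gives ζ = 10/(2√(9.5K_p)).
Setting ζ = 0.4559: √(9.5K_p) = 10/(2·0.4559) = 10.97, so K_p = 120.3/9.5 = 12.7.

K_p = 12.7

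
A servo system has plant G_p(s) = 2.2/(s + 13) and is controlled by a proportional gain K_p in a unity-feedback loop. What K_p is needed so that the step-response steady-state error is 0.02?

Steady-state error for a unit step on this type-0 loop is 1/(1 + K_p·G_p(0)).
G_p(0) = 0.1692. Require 1/(1 + K_p·0.1692) = 0.02, so 1 + 0.1692·K_p = 50.
K_p = (50 − 1)/0.1692 = 290.

K_p = 290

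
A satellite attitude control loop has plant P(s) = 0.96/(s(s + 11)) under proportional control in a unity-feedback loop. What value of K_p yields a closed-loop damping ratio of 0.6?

K_p = 87.5

Closed-loop characteristic equation: s² + 11s + K_p·0.96 = 0.
So ω_n = √(0.96K_p) and 2ζω_n = 11, giving ζ = 11/(2√(0.96K_p)).
Setting ζ = 0.6: √(0.96K_p) = 11/(2·0.6) = 9.167, so K_p = 84.03/0.96 = 87.5.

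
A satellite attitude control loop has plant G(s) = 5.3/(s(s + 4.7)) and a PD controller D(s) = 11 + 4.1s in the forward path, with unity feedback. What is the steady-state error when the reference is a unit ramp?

0.0806

The loop has one pole at the origin (type 1). Velocity error constant K_v = lim_{s→0} s·D(s)G(s) = 11·5.3/4.7 = 12.4.
Steady-state error to a unit ramp: e_ss = 1/K_v = 0.0806.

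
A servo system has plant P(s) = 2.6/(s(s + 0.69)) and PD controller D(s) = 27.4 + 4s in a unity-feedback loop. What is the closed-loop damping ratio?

Forward path: (27.4 + 4s)·2.6/(s(s+0.69)). The closed-loop characteristic equation is s² + (0.69 + 2.6·4)s + 2.6·27.4 = 0.
That is s² + 11.09s + 71.24 = 0, so ω_n = 8.44 rad/s and ζ = 11.09/(2·8.44) = 0.657.

ζ = 0.657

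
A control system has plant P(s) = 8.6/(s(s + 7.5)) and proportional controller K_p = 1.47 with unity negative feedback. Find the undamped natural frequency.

ω_n = 3.56 rad/s

With unity feedback the closed-loop characteristic equation is s² + 7.5s + 1.47·8.6 = s² + 7.5s + 12.64 = 0.
So ω_n² = 12.64 ⇒ ω_n = 3.556 rad/s, and ζ = 7.5/(2ω_n) = 1.05.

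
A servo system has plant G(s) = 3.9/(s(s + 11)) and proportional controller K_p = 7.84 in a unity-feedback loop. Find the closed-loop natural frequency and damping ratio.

ω_n = 5.53 rad/s, ζ = 0.995

1 + K_p·G(s) = 0 gives s² + 11s + 30.58 = 0.
So ω_n² = 30.58 ⇒ ω_n = 5.53 rad/s, and ζ = 11/(2ω_n) = 0.995.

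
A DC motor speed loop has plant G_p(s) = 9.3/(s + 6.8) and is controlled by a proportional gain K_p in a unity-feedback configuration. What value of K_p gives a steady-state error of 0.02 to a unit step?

K_p = 35.8

The loop is type 0, so e_ss(step) = 1/(1 + K_pos) with K_pos = K_p·G_p(0).
G_p(0) = 1.368. Require 1/(1 + K_p·1.368) = 0.02, so 1 + 1.368·K_p = 50.
K_p = (50 − 1)/1.368 = 35.8.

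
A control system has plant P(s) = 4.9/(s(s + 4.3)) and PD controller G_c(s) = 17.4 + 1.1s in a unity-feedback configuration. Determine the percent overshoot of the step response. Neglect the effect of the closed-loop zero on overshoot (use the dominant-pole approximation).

14.4%

Forward path: (17.4 + 1.1s)·4.9/(s(s+4.3)). The closed-loop characteristic equation is s² + (4.3 + 4.9·1.1)s + 4.9·17.4 = 0.
That is s² + 9.69s + 85.26 = 0, so ω_n = 9.234 rad/s and ζ = 9.69/(2·9.234) = 0.5247.
%OS = 100·exp(−πζ/√(1−ζ²)) = 14.4%.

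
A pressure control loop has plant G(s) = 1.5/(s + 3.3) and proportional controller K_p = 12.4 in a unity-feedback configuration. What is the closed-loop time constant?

τ = 0.0457 s

Closed-loop transfer function: T(s) = K_p·G(s)/(1 + K_p·G(s)) = 18.6/(s + 3.3 + 18.6) = 18.6/(s + 21.9).
Time constant τ = 1/21.9 = 0.0457 s.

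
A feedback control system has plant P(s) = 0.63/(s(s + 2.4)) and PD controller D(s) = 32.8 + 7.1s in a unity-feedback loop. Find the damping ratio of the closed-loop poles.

ζ = 0.756

Forward path: (32.8 + 7.1s)·0.63/(s(s+2.4)). The closed-loop characteristic equation is s² + (2.4 + 0.63·7.1)s + 0.63·32.8 = 0.
That is s² + 6.873s + 20.66 = 0, so ω_n = 4.546 rad/s and ζ = 6.873/(2·4.546) = 0.756.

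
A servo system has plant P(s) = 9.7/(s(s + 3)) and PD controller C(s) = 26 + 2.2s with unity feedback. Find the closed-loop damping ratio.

Forward path: (26 + 2.2s)·9.7/(s(s+3)). The closed-loop characteristic equation is s² + (3 + 9.7·2.2)s + 9.7·26 = 0.
That is s² + 24.34s + 252.2 = 0, so ω_n = 15.88 rad/s and ζ = 24.34/(2·15.88) = 0.7663.

ζ = 0.766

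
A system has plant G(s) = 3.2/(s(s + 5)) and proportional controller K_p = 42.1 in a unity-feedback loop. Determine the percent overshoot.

Closed-loop characteristic equation: s² + 5s + 134.7 = 0, so ω_n = 11.61 rad/s and ζ = 5/(2·11.61) = 0.2154.
%OS = 100·exp(−πζ/√(1−ζ²)) = 100·exp(−π·0.2154/√0.9536) = 50%.

50%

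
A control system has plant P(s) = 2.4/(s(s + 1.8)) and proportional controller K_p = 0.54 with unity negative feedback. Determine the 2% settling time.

The closed-loop denominator s² + 1.8s + 1.296 gives ω_n = √1.296 = 1.138 and ζ = 1.8/(2ω_n) = 0.7906.
2% settling time T_s ≈ 4/(ζω_n) = 4/0.9 = 4.44 s.

T_s ≈ 4.44 s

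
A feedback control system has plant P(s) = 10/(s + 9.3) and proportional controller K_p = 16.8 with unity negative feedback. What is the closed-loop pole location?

s = -177.3

Closed-loop transfer function: T(s) = K_p·P(s)/(1 + K_p·P(s)) = 168/(s + 9.3 + 168) = 168/(s + 177.3).
The closed-loop pole is at s = −177.3.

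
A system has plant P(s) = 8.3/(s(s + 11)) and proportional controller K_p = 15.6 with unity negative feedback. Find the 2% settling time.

The closed-loop denominator s² + 11s + 129.5 gives ω_n = √129.5 = 11.38 and ζ = 11/(2ω_n) = 0.4833.
2% settling time T_s ≈ 4/(ζω_n) = 4/5.5 = 0.727 s.

T_s ≈ 0.727 s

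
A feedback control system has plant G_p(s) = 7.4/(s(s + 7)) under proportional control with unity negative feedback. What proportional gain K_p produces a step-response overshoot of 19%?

From %OS = 100·exp(−πζ/√(1−ζ²)) = 19%, ζ = −ln(0.19)/√(π²+ln²(0.19)) = 0.4673.
Characteristic equation s² + 7s + 7.4K_p = 0 gives ζ = 7/(2√(7.4K_p)).
Setting ζ = 0.4673: √(7.4K_p) = 7/(2·0.4673) = 7.489, so K_p = 56.09/7.4 = 7.58.

K_p = 7.58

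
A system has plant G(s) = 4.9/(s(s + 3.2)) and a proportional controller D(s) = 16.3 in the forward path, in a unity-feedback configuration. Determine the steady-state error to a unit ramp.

0.0401

The loop has one pole at the origin (type 1). Velocity error constant K_v = lim_{s→0} s·D(s)G(s) = 16.3·4.9/3.2 = 24.96.
Steady-state error to a unit ramp: e_ss = 1/K_v = 0.0401.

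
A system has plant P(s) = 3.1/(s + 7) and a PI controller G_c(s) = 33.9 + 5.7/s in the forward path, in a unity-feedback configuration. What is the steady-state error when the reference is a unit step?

0

The open loop G_c(s)P(s) has a pole at the origin (type 1), so the static position error constant is infinite and e_ss = 1/(1+∞) = 0.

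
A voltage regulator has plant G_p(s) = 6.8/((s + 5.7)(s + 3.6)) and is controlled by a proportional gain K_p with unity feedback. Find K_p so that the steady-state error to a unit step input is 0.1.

K_p = 27.2

For a type-0 loop with proportional control, e_ss = 1/(1 + K_p·G_p(0)).
G_p(0) = 0.3314. Require 1/(1 + K_p·0.3314) = 0.1, so 1 + 0.3314·K_p = 10.
K_p = (10 − 1)/0.3314 = 27.2.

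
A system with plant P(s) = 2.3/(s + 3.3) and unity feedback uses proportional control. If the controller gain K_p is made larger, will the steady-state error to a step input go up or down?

The position error constant K_pos = K_p·P(0) grows with K_p, and e_ss = 1/(1+K_pos) falls.

decrease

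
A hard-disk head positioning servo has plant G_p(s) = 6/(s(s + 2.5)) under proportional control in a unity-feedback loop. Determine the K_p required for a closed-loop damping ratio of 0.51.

K_p = 1

Closed-loop characteristic equation: s² + 2.5s + K_p·6 = 0.
So ω_n = √(6K_p) and 2ζω_n = 2.5, giving ζ = 2.5/(2√(6K_p)).
Setting ζ = 0.51: √(6K_p) = 2.5/(2·0.51) = 2.451, so K_p = 6.007/6 = 1.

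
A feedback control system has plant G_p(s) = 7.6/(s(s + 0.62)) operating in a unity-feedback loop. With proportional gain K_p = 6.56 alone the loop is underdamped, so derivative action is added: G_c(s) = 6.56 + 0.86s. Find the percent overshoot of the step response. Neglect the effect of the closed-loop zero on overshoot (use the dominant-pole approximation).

15.8%

Forward path: (6.56 + 0.86s)·7.6/(s(s+0.62)). The closed-loop characteristic equation is s² + (0.62 + 7.6·0.86)s + 7.6·6.56 = 0.
That is s² + 7.156s + 49.86 = 0, so ω_n = 7.061 rad/s and ζ = 7.156/(2·7.061) = 0.5067.
%OS = 100·exp(−πζ/√(1−ζ²)) = 15.8%.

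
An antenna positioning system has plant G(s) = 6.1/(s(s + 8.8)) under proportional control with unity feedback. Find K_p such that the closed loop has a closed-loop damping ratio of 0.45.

Closed-loop characteristic equation: s² + 8.8s + K_p·6.1 = 0.
So ω_n = √(6.1K_p) and 2ζω_n = 8.8, giving ζ = 8.8/(2√(6.1K_p)).
Setting ζ = 0.45: √(6.1K_p) = 8.8/(2·0.45) = 9.778, so K_p = 95.6/6.1 = 15.7.

K_p = 15.7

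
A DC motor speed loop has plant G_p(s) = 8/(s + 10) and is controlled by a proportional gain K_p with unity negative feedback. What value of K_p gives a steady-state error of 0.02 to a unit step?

K_p = 61.2

The loop is type 0, so e_ss(step) = 1/(1 + K_pos) with K_pos = K_p·G_p(0).
G_p(0) = 0.8. Require 1/(1 + K_p·0.8) = 0.02, so 1 + 0.8·K_p = 50.
K_p = (50 − 1)/0.8 = 61.2.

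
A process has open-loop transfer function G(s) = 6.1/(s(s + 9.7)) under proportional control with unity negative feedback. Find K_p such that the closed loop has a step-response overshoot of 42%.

K_p = 54.4

From %OS = 100·exp(−πζ/√(1−ζ²)) = 42%, ζ = −ln(0.42)/√(π²+ln²(0.42)) = 0.2662.
Characteristic equation s² + 9.7s + 6.1K_p = 0 gives ζ = 9.7/(2√(6.1K_p)).
Setting ζ = 0.2662: √(6.1K_p) = 9.7/(2·0.2662) = 18.22, so K_p = 332/6.1 = 54.4.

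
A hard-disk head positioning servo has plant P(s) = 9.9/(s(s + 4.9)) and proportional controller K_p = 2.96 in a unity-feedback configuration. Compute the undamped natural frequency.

ω_n = 5.41 rad/s

1 + K_p·P(s) = 0 gives s² + 4.9s + 29.3 = 0.
So ω_n² = 29.3 ⇒ ω_n = 5.413 rad/s, and ζ = 4.9/(2ω_n) = 0.453.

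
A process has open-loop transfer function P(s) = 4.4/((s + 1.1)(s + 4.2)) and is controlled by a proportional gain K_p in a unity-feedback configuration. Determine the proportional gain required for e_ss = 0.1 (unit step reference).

K_p = 9.45

For a type-0 loop with proportional control, e_ss = 1/(1 + K_p·P(0)).
P(0) = 0.9524. Require 1/(1 + K_p·0.9524) = 0.1, so 1 + 0.9524·K_p = 10.
K_p = (10 − 1)/0.9524 = 9.45.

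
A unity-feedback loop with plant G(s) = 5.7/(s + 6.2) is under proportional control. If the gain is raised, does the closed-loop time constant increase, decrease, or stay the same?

The closed-loop bandwidth 6.2+K_p·5.7 grows with K_p, so τ shrinks.

decrease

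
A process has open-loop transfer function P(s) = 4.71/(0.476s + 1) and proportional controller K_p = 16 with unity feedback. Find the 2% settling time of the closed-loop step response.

Closed loop: T(s) = K_p·P/(1+K_p·P) = 75.36/(0.476s + 1 + 75.36), with pole at s = −(1 + 75.36)/0.476 = −160.4.
τ = 1/160.4 = 0.006234 s, so 2% settling time ≈ 4τ = 0.0249 s.

T_s ≈ 0.0249 s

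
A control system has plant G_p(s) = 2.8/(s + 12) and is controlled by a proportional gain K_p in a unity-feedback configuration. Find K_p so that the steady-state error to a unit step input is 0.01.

Steady-state error for a unit step on this type-0 loop is 1/(1 + K_p·G_p(0)).
G_p(0) = 0.2333. Require 1/(1 + K_p·0.2333) = 0.01, so 1 + 0.2333·K_p = 100.
K_p = (100 − 1)/0.2333 = 424.

K_p = 424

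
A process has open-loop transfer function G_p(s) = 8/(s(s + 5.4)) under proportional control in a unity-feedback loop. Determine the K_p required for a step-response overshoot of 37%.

K_p = 10

From %OS = 100·exp(−πζ/√(1−ζ²)) = 37%, ζ = −ln(0.37)/√(π²+ln²(0.37)) = 0.3017.
Characteristic equation s² + 5.4s + 8K_p = 0 gives ζ = 5.4/(2√(8K_p)).
Setting ζ = 0.3017: √(8K_p) = 5.4/(2·0.3017) = 8.948, so K_p = 80.07/8 = 10.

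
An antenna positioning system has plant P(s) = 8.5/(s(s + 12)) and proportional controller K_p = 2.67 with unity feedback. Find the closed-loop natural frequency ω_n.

ω_n = 4.76 rad/s

The closed-loop denominator is s(s+12) + 2.67·8.5 = s² + 12s + 22.7.
So ω_n² = 22.7 ⇒ ω_n = 4.764 rad/s, and ζ = 12/(2ω_n) = 1.26.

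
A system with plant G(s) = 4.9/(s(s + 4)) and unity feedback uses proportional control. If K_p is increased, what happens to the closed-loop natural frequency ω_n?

increase

ω_n = √(4.9·K_p), which grows with K_p.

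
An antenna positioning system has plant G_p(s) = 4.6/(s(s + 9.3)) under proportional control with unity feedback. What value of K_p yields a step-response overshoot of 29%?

K_p = 35

From %OS = 100·exp(−πζ/√(1−ζ²)) = 29%, ζ = −ln(0.29)/√(π²+ln²(0.29)) = 0.3666.
Characteristic equation s² + 9.3s + 4.6K_p = 0 gives ζ = 9.3/(2√(4.6K_p)).
Setting ζ = 0.3666: √(4.6K_p) = 9.3/(2·0.3666) = 12.68, so K_p = 160.9/4.6 = 35.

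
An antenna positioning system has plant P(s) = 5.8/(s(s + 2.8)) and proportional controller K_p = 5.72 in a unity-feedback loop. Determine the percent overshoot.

The closed-loop denominator s² + 2.8s + 33.18 gives ω_n = √33.18 = 5.76 and ζ = 2.8/(2ω_n) = 0.2431.
%OS = 100·exp(−πζ/√(1−ζ²)) = 100·exp(−π·0.2431/√0.9409) = 45.5%.

45.5%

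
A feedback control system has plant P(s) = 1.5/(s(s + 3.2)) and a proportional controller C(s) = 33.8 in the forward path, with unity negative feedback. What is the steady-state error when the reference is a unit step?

The open loop C(s)P(s) has a pole at the origin (type 1), so the static position error constant is infinite and e_ss = 1/(1+∞) = 0.

0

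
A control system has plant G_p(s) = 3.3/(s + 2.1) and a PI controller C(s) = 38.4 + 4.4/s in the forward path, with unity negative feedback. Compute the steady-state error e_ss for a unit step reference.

0

The open loop C(s)G_p(s) has a pole at the origin (type 1), so the static position error constant is infinite and e_ss = 1/(1+∞) = 0.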